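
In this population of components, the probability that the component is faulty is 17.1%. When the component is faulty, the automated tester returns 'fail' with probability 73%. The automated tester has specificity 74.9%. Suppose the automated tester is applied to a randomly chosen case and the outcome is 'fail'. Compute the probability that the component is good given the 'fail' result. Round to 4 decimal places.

P(¬H | E) ≈ 0.6250

Let H be the event that the component is faulty. P(H) = 0.171, so P(¬H) = 0.829. With E the 'fail' result, P(E|H) = 0.73 and P(E|¬H) = 0.251.
P(E) = 0.73·0.171 + 0.251·0.829 = 0.12483 + 0.20808 = 0.33291.
By Bayes' theorem, P(H|E) = 0.12483 / 0.33291 = 0.3750. Hence P(¬H|E) = 1 − 0.3750 = 0.6250.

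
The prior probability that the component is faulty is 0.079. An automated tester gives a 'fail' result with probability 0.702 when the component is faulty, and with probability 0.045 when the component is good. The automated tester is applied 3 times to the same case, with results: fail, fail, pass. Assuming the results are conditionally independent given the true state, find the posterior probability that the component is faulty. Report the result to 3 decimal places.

Let H be the event that the component is faulty; start with P(H) = 0.079. P('fail'|H) = 0.702, P('fail'|¬H) = 0.045.
Update on result 1 ('fail'): P(H) ← 0.702·0.0790 / (0.702·0.0790 + 0.045·0.9210) = 0.055458/0.096903 = 0.5723.
Update on result 2 ('fail'): P(H) ← 0.702·0.5723 / (0.702·0.5723 + 0.045·0.4277) = 0.40176/0.42100 = 0.9543.
Update on result 3 ('pass'): P(H) ← 0.298·0.9543 / (0.298·0.9543 + 0.955·0.0457) = 0.28438/0.32803 = 0.8669.

Posterior P(H) ≈ 0.867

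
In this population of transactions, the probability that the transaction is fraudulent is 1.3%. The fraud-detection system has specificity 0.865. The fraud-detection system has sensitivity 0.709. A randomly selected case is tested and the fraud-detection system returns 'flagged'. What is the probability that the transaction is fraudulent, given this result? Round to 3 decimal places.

P(H | E) ≈ 0.065

Let H be the event that the transaction is fraudulent. P(H) = 0.013, so P(¬H) = 0.987. With E the 'flagged' result, P(E|H) = 0.709 and P(E|¬H) = 0.135.
P(E) = 0.709·0.013 + 0.135·0.987 = 0.0092170 + 0.13325 = 0.14246.
By Bayes' theorem, P(H|E) = 0.0092170 / 0.14246 = 0.065.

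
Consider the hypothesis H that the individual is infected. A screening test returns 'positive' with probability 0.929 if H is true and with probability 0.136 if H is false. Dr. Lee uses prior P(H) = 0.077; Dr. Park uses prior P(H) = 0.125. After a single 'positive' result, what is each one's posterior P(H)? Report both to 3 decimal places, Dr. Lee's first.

The likelihood ratio for a 'positive' result is 0.929/0.136 = 6.8309.
Dr. Lee: prior odds 0.077/0.923 = 0.083424; posterior odds 0.56986; posterior probability 0.363.
Dr. Park: prior odds 0.125/0.875 = 0.14286; posterior odds 0.97584; posterior probability 0.494.

Dr. Lee: 0.363; Dr. Park: 0.494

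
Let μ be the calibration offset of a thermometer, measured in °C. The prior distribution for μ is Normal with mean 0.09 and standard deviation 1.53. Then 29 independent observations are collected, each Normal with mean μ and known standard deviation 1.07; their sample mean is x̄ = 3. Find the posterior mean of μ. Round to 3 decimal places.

Prior precision 1/τ₀² = 1/1.53² = 0.427186; data precision n/σ² = 29/1.07² = 25.3297.
Posterior precision = 0.427186 + 25.3297 = 25.7569.
Posterior mean = (0.427186·0.09 + 25.3297·3) / 25.7569 = 2.952.

Posterior mean ≈ 2.952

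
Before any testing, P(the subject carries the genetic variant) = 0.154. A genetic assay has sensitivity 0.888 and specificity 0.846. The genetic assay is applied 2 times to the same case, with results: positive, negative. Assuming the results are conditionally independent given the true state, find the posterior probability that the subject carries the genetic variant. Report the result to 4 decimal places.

Posterior P(H) ≈ 0.1220

Let H be the event that the subject carries the genetic variant; start with P(H) = 0.154. P('positive'|H) = 0.888, P('positive'|¬H) = 0.154.
Update on result 1 ('positive'): P(H) ← 0.888·0.1540 / (0.888·0.1540 + 0.154·0.8460) = 0.13675/0.26704 = 0.5121.
Update on result 2 ('negative'): P(H) ← 0.112·0.5121 / (0.112·0.5121 + 0.846·0.4879) = 0.057356/0.47011 = 0.1220.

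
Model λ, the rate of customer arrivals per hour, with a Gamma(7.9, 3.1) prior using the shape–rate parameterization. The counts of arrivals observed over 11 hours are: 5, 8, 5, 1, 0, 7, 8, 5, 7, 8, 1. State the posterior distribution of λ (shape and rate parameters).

Posterior: Gamma(shape=62.9, rate=14.1)

Total count ∑xᵢ = 55 over n = 11 hours.
Gamma is conjugate to the Poisson likelihood: posterior is Gamma(shape = 7.9+55 = 62.9, rate = 3.1+11 = 14.1).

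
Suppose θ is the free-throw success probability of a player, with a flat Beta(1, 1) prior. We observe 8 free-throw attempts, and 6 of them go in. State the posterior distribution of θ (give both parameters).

Observing 6 successes and 2 failures updates Beta(1, 1) by adding the success and failure counts to the two shape parameters: α = 1+6 = 7, β = 1+2 = 3.

Posterior: Beta(7, 3)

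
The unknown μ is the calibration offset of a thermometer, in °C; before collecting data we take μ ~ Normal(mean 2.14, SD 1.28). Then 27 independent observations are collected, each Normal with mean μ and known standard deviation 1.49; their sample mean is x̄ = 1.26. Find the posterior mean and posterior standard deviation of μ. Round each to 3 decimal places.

Prior precision 1/τ₀² = 1/1.28² = 0.610352; data precision n/σ² = 27/1.49² = 12.1616.
Posterior precision = 0.610352 + 12.1616 = 12.7720, giving posterior SD = 1/√12.7720 = 0.280.
Posterior mean = (0.610352·2.14 + 12.1616·1.26) / 12.7720 = 1.302.

Posterior mean ≈ 1.302; posterior SD ≈ 0.280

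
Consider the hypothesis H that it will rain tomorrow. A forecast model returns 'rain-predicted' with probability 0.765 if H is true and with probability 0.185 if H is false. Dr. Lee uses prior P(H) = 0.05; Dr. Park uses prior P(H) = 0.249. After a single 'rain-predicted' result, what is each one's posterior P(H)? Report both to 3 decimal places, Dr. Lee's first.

The likelihood ratio for a 'rain-predicted' result is 0.765/0.185 = 4.1351.
Dr. Lee: prior odds 0.05/0.95 = 0.052632; posterior odds 0.21764; posterior probability 0.179.
Dr. Park: prior odds 0.249/0.751 = 0.33156; posterior odds 1.3710; posterior probability 0.578.

Dr. Lee: 0.179; Dr. Park: 0.578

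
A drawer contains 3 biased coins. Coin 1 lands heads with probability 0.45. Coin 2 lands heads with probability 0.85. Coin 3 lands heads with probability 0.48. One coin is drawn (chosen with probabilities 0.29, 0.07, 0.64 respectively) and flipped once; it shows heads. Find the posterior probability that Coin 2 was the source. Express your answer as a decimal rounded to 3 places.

P(heads|C1) = 0.45; P(heads|C2) = 0.85; P(heads|C3) = 0.48.
Prior × likelihood for each source: 0.29·0.45=0.1305, 0.07·0.85=0.05950, 0.64·0.48=0.3072. Summing gives P(heads) = 0.49720.
P(Coin 2 | heads) = 0.05950 / 0.49720 = 0.120.

Posterior probability ≈ 0.120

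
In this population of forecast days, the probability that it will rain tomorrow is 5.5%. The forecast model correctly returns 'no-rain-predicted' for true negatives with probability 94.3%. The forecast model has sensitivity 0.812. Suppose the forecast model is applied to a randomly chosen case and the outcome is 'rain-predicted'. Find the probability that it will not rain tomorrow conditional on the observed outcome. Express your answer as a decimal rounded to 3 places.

Write H for 'it will rain tomorrow'. Prior odds H:¬H = 0.055/0.945 = 0.058201. For the 'rain-predicted' outcome, the likelihood ratio is 0.812/0.057 = 14.246.
Posterior odds = 0.058201 × 14.246 = 0.82911, so P(H|E) = 0.82911/(1+0.82911) = 0.453. Then P(¬H|E) = 1 − 0.453 = 0.547.

P(¬H | E) ≈ 0.547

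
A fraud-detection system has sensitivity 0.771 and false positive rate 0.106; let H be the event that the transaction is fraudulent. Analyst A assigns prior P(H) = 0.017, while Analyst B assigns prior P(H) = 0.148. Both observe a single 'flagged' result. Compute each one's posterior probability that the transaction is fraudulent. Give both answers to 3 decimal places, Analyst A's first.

The likelihood ratio for a 'flagged' result is 0.771/0.106 = 7.2736.
Analyst A: prior odds 0.017/0.983 = 0.017294; posterior odds 0.12579; posterior probability 0.112.
Analyst B: prior odds 0.148/0.852 = 0.17371; posterior odds 1.2635; posterior probability 0.558.

Analyst A: 0.112; Analyst B: 0.558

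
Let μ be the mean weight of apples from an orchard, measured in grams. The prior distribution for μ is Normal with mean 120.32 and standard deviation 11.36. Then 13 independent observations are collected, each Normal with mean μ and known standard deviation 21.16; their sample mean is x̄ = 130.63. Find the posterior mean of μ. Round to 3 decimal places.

Posterior mean ≈ 128.458

With known σ, the Normal prior is conjugate. Weight on the data is w = (n/σ²)/(n/σ² + 1/τ₀²) = 0.0290343/(0.0290343+0.00774896) = 0.78933.
Posterior mean = w·x̄ + (1−w)·μ₀ = 0.78933·130.63 + 0.21067·120.32 = 128.458.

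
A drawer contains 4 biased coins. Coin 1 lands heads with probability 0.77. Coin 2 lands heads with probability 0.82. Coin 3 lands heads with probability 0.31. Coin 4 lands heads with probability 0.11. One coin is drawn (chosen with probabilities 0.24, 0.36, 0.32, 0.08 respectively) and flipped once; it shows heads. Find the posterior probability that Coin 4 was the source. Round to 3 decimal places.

Posterior probability ≈ 0.015

P(heads|C1) = 0.77; P(heads|C2) = 0.82; P(heads|C3) = 0.31; P(heads|C4) = 0.11.
Prior × likelihood for each source: 0.24·0.77=0.1848, 0.36·0.82=0.2952, 0.32·0.31=0.09920, 0.08·0.11=0.008800. Summing gives P(heads) = 0.58800.
P(Coin 4 | heads) = 0.008800 / 0.58800 = 0.015.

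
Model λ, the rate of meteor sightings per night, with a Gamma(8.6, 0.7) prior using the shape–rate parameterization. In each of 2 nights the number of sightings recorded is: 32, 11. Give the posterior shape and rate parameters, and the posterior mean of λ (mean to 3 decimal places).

Total count ∑xᵢ = 43 over n = 2 nights.
Gamma is conjugate to the Poisson likelihood: posterior is Gamma(shape = 8.6+43 = 51.6, rate = 0.7+2 = 2.7).
E[λ | data] = 51.6/2.7 = 19.111.

Posterior: Gamma(shape=51.6, rate=2.7); mean ≈ 19.111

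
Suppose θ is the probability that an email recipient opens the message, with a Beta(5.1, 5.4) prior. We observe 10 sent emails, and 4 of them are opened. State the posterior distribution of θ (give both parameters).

Posterior: Beta(9.1, 11.4)

The binomial likelihood is conjugate to the Beta prior: with 4 successes and 6 failures, the posterior is Beta(5.1+4, 5.4+6) = Beta(9.1, 11.4).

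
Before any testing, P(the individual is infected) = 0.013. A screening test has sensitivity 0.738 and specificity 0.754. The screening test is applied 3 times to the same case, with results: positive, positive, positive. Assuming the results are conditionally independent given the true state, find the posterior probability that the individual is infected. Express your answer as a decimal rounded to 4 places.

Posterior P(H) ≈ 0.2623

Let H be the event that the individual is infected; start with P(H) = 0.013. P('positive'|H) = 0.738, P('positive'|¬H) = 0.246.
Update on result 1 ('positive'): P(H) ← 0.738·0.0130 / (0.738·0.0130 + 0.246·0.9870) = 0.0095940/0.25240 = 0.0380.
Update on result 2 ('positive'): P(H) ← 0.738·0.0380 / (0.738·0.0380 + 0.246·0.9620) = 0.028053/0.26470 = 0.1060.
Update on result 3 ('positive'): P(H) ← 0.738·0.1060 / (0.738·0.1060 + 0.246·0.8940) = 0.078212/0.29814 = 0.2623.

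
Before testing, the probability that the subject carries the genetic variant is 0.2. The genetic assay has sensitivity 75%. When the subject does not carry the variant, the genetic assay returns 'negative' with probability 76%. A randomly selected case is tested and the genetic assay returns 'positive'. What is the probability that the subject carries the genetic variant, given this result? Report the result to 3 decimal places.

Let H be the event that the subject carries the genetic variant. P(H) = 0.2, so P(¬H) = 0.8. With E the 'positive' result, P(E|H) = 0.75 and P(E|¬H) = 0.24.
P(E) = 0.75·0.2 + 0.24·0.8 = 0.15000 + 0.19200 = 0.34200.
By Bayes' theorem, P(H|E) = 0.15000 / 0.34200 = 0.439.

P(H | E) ≈ 0.439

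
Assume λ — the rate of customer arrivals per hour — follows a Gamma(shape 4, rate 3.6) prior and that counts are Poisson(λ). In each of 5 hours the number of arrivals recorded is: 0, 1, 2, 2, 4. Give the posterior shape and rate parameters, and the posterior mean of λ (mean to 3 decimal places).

Total count ∑xᵢ = 9 over n = 5 hours.
Gamma is conjugate to the Poisson likelihood: posterior is Gamma(shape = 4+9 = 13, rate = 3.6+5 = 8.6).
E[λ | data] = 13/8.6 = 1.512.

Posterior: Gamma(shape=13, rate=8.6); mean ≈ 1.512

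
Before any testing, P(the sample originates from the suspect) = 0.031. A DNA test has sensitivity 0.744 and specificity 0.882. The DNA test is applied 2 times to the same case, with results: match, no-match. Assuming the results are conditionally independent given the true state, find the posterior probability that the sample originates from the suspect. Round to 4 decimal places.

Posterior P(H) ≈ 0.0553

Let H be the event that the sample originates from the suspect; start with P(H) = 0.031. P('match'|H) = 0.744, P('match'|¬H) = 0.118.
Update on result 1 ('match'): P(H) ← 0.744·0.0310 / (0.744·0.0310 + 0.118·0.9690) = 0.023064/0.13741 = 0.1679.
Update on result 2 ('no-match'): P(H) ← 0.256·0.1679 / (0.256·0.1679 + 0.882·0.8321) = 0.042970/0.77692 = 0.0553.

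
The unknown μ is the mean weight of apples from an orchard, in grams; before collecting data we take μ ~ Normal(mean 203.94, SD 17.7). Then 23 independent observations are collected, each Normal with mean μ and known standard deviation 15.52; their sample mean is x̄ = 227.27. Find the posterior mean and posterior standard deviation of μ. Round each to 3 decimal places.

Posterior mean ≈ 226.515; posterior SD ≈ 3.183

Prior precision 1/τ₀² = 1/17.7² = 0.00319193; data precision n/σ² = 23/15.52² = 0.0954870.
Posterior precision = 0.00319193 + 0.0954870 = 0.0986790, giving posterior SD = 1/√0.0986790 = 3.183.
Posterior mean = (0.00319193·203.94 + 0.0954870·227.27) / 0.0986790 = 226.515.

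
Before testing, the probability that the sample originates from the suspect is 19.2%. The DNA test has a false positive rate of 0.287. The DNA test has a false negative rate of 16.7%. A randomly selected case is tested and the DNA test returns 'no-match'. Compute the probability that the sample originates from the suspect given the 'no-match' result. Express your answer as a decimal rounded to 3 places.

Let H be the event that the sample originates from the suspect. P(H) = 0.192, so P(¬H) = 0.808. With E the 'no-match' result, P(E|H) = 0.167 and P(E|¬H) = 0.713.
P(E) = 0.167·0.192 + 0.713·0.808 = 0.032064 + 0.57610 = 0.60817.
By Bayes' theorem, P(H|E) = 0.032064 / 0.60817 = 0.053.

P(H | E) ≈ 0.053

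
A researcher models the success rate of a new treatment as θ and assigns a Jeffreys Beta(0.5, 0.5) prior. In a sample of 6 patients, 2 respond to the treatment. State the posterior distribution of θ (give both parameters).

Observing 2 successes and 4 failures updates Beta(0.5, 0.5) by adding the success and failure counts to the two shape parameters: α = 0.5+2 = 2.5, β = 0.5+4 = 4.5.

Posterior: Beta(2.5, 4.5)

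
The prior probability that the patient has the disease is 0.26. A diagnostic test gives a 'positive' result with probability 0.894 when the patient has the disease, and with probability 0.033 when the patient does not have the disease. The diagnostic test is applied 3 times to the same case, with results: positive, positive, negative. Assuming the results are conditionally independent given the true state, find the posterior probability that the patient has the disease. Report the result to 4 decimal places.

With H the event that the patient has the disease, the joint likelihood of the observed sequence is P(data|H) = 0.894·0.894·0.106 = 0.084719 and P(data|¬H) = 0.033·0.033·0.967 = 0.0010531.
Bayes: P(H|data) = 0.26·0.084719 / (0.26·0.084719 + 0.74·0.0010531) = 0.022027/0.022806 = 0.9658.

Posterior P(H) ≈ 0.9658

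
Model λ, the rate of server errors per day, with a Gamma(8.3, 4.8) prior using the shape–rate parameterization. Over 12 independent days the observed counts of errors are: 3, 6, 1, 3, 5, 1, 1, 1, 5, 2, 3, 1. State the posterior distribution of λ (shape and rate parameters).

Posterior: Gamma(shape=40.3, rate=16.8)

The Poisson likelihood adds the total count to the shape and the number of exposure periods to the rate. Here ∑xᵢ = 32 and n = 12, so shape 8.3→40.3 and rate 4.8→16.8.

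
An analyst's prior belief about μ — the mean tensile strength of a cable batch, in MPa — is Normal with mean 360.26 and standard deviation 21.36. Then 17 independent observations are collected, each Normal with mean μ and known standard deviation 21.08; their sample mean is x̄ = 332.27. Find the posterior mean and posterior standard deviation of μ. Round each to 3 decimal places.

Posterior mean ≈ 333.787; posterior SD ≈ 4.972

With known σ, the Normal prior is conjugate. Weight on the data is w = (n/σ²)/(n/σ² + 1/τ₀²) = 0.0382567/(0.0382567+0.00219178) = 0.94581.
Posterior mean = w·x̄ + (1−w)·μ₀ = 0.94581·332.27 + 0.054187·360.26 = 333.787. Posterior variance = 1/(0.0382567+0.00219178) = 24.7228, so SD = 4.972.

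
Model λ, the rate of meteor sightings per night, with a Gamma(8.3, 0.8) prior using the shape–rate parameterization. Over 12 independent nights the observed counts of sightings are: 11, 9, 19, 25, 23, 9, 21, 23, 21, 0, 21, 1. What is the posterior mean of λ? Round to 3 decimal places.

Total count ∑xᵢ = 183 over n = 12 nights.
Gamma is conjugate to the Poisson likelihood: posterior is Gamma(shape = 8.3+183 = 191.3, rate = 0.8+12 = 12.8).
E[λ | data] = 191.3/12.8 = 14.945.

Posterior mean ≈ 14.945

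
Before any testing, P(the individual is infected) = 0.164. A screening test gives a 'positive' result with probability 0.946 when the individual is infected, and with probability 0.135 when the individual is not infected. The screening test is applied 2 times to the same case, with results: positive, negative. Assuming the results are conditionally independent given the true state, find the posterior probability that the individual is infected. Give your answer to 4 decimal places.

With H the event that the individual is infected, the joint likelihood of the observed sequence is P(data|H) = 0.946·0.054 = 0.051084 and P(data|¬H) = 0.135·0.865 = 0.11678.
Bayes: P(H|data) = 0.164·0.051084 / (0.164·0.051084 + 0.836·0.11678) = 0.0083778/0.10600 = 0.0790.

Posterior P(H) ≈ 0.0790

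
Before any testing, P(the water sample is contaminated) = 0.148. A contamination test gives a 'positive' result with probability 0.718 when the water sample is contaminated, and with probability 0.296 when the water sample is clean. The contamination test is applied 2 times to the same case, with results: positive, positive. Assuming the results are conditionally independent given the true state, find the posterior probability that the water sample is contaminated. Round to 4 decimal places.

Let H be the event that the water sample is contaminated; start with P(H) = 0.148. P('positive'|H) = 0.718, P('positive'|¬H) = 0.296.
Update on result 1 ('positive'): P(H) ← 0.718·0.1480 / (0.718·0.1480 + 0.296·0.8520) = 0.10626/0.35846 = 0.2964.
Update on result 2 ('positive'): P(H) ← 0.718·0.2964 / (0.718·0.2964 + 0.296·0.7036) = 0.21285/0.42110 = 0.5055.

Posterior P(H) ≈ 0.5055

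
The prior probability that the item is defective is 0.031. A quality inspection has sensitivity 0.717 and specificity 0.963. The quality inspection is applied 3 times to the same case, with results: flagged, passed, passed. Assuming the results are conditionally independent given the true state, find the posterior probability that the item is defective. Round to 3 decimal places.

Posterior P(H) ≈ 0.051

With H the event that the item is defective, the joint likelihood of the observed sequence is P(data|H) = 0.717·0.283·0.283 = 0.057424 and P(data|¬H) = 0.037·0.963·0.963 = 0.034313.
Bayes: P(H|data) = 0.031·0.057424 / (0.031·0.057424 + 0.969·0.034313) = 0.0017801/0.035029 = 0.0508.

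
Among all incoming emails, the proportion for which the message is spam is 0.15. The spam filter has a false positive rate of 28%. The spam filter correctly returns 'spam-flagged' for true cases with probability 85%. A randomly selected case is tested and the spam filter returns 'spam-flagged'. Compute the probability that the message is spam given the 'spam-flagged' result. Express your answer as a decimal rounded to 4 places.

Let H be the event that the message is spam. P(H) = 0.15, so P(¬H) = 0.85. With E the 'spam-flagged' result, P(E|H) = 0.85 and P(E|¬H) = 0.28.
P(E) = 0.85·0.15 + 0.28·0.85 = 0.12750 + 0.23800 = 0.36550.
By Bayes' theorem, P(H|E) = 0.12750 / 0.36550 = 0.3488.

P(H | E) ≈ 0.3488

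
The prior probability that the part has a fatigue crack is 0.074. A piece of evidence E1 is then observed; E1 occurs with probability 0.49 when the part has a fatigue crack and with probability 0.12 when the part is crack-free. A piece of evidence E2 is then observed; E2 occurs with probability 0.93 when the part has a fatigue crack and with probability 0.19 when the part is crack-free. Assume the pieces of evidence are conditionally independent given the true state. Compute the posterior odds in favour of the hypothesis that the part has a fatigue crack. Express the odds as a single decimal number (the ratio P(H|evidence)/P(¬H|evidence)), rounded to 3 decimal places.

Prior odds = 0.074/(1−0.074) = 0.079914. In log-odds, ln(0.079914) = -2.5268.
Add log likelihood ratios: ln(4.0833) + ln(4.8947) = 2.9951.
Posterior log-odds = 0.46827, so posterior odds = exp(0.46827) = 1.5972.

Posterior odds ≈ 1.597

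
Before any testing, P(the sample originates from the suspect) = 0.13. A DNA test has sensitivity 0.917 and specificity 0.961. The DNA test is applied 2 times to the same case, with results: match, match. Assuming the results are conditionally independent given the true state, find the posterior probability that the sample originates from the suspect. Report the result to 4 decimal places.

Let H be the event that the sample originates from the suspect; start with P(H) = 0.13. P('match'|H) = 0.917, P('match'|¬H) = 0.039.
Update on result 1 ('match'): P(H) ← 0.917·0.1300 / (0.917·0.1300 + 0.039·0.8700) = 0.11921/0.15314 = 0.7784.
Update on result 2 ('match'): P(H) ← 0.917·0.7784 / (0.917·0.7784 + 0.039·0.2216) = 0.71383/0.72247 = 0.9880.

Posterior P(H) ≈ 0.9880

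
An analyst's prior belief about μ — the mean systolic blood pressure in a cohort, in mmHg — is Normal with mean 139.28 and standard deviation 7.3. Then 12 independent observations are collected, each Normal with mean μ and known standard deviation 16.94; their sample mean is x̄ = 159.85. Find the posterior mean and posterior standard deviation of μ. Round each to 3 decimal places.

Prior precision 1/τ₀² = 1/7.3² = 0.0187652; data precision n/σ² = 12/16.94² = 0.0418172.
Posterior precision = 0.0187652 + 0.0418172 = 0.0605824, giving posterior SD = 1/√0.0605824 = 4.063.
Posterior mean = (0.0187652·139.28 + 0.0418172·159.85) / 0.0605824 = 153.478.

Posterior mean ≈ 153.478; posterior SD ≈ 4.063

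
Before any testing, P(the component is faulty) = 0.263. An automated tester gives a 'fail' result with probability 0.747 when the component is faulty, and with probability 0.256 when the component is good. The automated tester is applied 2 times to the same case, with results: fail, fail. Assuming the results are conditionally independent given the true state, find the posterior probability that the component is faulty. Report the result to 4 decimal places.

With H the event that the component is faulty, the joint likelihood of the observed sequence is P(data|H) = 0.747·0.747 = 0.55801 and P(data|¬H) = 0.256·0.256 = 0.065536.
Bayes: P(H|data) = 0.263·0.55801 / (0.263·0.55801 + 0.737·0.065536) = 0.14676/0.19506 = 0.7524.

Posterior P(H) ≈ 0.7524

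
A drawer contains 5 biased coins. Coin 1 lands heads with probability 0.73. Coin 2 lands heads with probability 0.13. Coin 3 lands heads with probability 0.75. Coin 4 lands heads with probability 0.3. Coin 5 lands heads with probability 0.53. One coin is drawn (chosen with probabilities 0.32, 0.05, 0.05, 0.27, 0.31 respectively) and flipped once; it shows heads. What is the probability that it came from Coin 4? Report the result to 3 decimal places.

Posterior probability ≈ 0.155

Tabulate prior·likelihood by source: [1] prior 0.32, lik 0.73, product 0.2336; [2] prior 0.05, lik 0.13, product 0.006500; [3] prior 0.05, lik 0.75, product 0.03750; [4] prior 0.27, lik 0.3, product 0.08100; [5] prior 0.31, lik 0.53, product 0.1643.
Normalizing constant = 0.52290; the posterior for Coin 4 is its product over the sum, 0.08100/0.52290 = 0.155.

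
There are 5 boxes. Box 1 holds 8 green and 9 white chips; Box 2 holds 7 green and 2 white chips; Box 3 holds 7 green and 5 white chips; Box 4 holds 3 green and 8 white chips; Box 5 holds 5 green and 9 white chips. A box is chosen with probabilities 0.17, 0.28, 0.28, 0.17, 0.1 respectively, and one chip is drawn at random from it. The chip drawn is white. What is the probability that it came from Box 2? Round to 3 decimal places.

Posterior probability ≈ 0.136

Tabulate prior·likelihood by source: [1] prior 0.17, lik 0.5294, product 0.09000; [2] prior 0.28, lik 0.2222, product 0.06222; [3] prior 0.28, lik 0.4167, product 0.1167; [4] prior 0.17, lik 0.7273, product 0.1236; [5] prior 0.1, lik 0.6429, product 0.06429.
Normalizing constant = 0.45681; the posterior for Box 2 is its product over the sum, 0.06222/0.45681 = 0.136.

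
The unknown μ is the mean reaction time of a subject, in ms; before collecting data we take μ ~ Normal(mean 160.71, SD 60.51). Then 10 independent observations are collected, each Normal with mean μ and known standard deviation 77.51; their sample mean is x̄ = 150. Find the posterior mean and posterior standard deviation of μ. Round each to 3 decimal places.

Prior precision 1/τ₀² = 1/60.51² = 0.00027312; data precision n/σ² = 10/77.51² = 0.00166450.
Posterior precision = 0.00027312 + 0.00166450 = 0.00193762, giving posterior SD = 1/√0.00193762 = 22.718.
Posterior mean = (0.00027312·160.71 + 0.00166450·150) / 0.00193762 = 151.510.

Posterior mean ≈ 151.510; posterior SD ≈ 22.718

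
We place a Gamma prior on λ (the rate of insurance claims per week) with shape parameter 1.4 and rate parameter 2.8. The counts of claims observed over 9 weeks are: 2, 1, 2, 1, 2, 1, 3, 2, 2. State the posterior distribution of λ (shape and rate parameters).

Posterior: Gamma(shape=17.4, rate=11.8)

The Poisson likelihood adds the total count to the shape and the number of exposure periods to the rate. Here ∑xᵢ = 16 and n = 9, so shape 1.4→17.4 and rate 2.8→11.8.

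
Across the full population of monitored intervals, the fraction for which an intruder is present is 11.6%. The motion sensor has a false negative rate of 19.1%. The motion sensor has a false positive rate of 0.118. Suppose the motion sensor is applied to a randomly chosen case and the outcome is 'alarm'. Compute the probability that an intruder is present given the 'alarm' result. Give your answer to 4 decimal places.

Write H for 'an intruder is present'. Prior odds H:¬H = 0.116/0.884 = 0.13122. For the 'alarm' outcome, the likelihood ratio is 0.809/0.118 = 6.8559.
Posterior odds = 0.13122 × 6.8559 = 0.89965, so P(H|E) = 0.89965/(1+0.89965) = 0.4736.

P(H | E) ≈ 0.4736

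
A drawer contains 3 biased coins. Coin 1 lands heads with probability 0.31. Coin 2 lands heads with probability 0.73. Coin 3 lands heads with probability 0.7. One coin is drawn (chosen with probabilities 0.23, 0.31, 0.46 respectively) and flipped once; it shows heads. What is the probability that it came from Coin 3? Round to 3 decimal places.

Posterior probability ≈ 0.520

Tabulate prior·likelihood by source: [1] prior 0.23, lik 0.31, product 0.07130; [2] prior 0.31, lik 0.73, product 0.2263; [3] prior 0.46, lik 0.7, product 0.3220.
Normalizing constant = 0.61960; the posterior for Coin 3 is its product over the sum, 0.3220/0.61960 = 0.520.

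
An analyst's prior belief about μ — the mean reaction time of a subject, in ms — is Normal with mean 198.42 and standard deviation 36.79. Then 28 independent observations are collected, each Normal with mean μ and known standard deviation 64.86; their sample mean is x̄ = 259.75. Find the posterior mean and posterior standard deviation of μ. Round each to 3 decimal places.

Posterior mean ≈ 253.622; posterior SD ≈ 11.629

With known σ, the Normal prior is conjugate. Weight on the data is w = (n/σ²)/(n/σ² + 1/τ₀²) = 0.00665586/(0.00665586+0.00073882) = 0.90009.
Posterior mean = w·x̄ + (1−w)·μ₀ = 0.90009·259.75 + 0.099913·198.42 = 253.622. Posterior variance = 1/(0.00665586+0.00073882) = 135.232, so SD = 11.629.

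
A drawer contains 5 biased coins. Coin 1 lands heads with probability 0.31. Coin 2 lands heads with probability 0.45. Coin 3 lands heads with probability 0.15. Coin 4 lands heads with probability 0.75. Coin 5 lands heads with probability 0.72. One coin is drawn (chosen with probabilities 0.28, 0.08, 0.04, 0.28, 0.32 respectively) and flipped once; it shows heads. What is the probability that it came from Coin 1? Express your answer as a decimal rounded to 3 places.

Posterior probability ≈ 0.152

Tabulate prior·likelihood by source: [1] prior 0.28, lik 0.31, product 0.08680; [2] prior 0.08, lik 0.45, product 0.03600; [3] prior 0.04, lik 0.15, product 0.006000; [4] prior 0.28, lik 0.75, product 0.2100; [5] prior 0.32, lik 0.72, product 0.2304.
Normalizing constant = 0.56920; the posterior for Coin 1 is its product over the sum, 0.08680/0.56920 = 0.152.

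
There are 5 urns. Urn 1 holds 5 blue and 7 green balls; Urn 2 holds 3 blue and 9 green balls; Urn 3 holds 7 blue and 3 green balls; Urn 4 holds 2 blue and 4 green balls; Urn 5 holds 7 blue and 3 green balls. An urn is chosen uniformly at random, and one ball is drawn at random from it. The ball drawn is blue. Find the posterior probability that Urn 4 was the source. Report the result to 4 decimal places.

P(blue|Urn 1) = 0.4167; P(blue|Urn 2) = 0.25; P(blue|Urn 3) = 0.7; P(blue|Urn 4) = 0.3333; P(blue|Urn 5) = 0.7.
Prior × likelihood for each source: 0.2·0.4167=0.08333, 0.2·0.25=0.05000, 0.2·0.7=0.1400, 0.2·0.3333=0.06667, 0.2·0.7=0.1400. Summing gives P(blue) = 0.48000.
P(Urn 4 | blue) = 0.06667 / 0.48000 = 0.1389.

Posterior probability ≈ 0.1389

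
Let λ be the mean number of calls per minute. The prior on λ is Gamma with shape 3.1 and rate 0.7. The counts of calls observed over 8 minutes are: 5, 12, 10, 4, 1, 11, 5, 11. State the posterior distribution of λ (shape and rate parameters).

Posterior: Gamma(shape=62.1, rate=8.7)

The Poisson likelihood adds the total count to the shape and the number of exposure periods to the rate. Here ∑xᵢ = 59 and n = 8, so shape 3.1→62.1 and rate 0.7→8.7.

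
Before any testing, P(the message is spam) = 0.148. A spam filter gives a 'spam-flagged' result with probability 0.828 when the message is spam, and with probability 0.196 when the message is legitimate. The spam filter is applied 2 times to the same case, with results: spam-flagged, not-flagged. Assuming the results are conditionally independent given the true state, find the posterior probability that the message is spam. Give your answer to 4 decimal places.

Posterior P(H) ≈ 0.1357

With H the event that the message is spam, the joint likelihood of the observed sequence is P(data|H) = 0.828·0.172 = 0.14242 and P(data|¬H) = 0.196·0.804 = 0.15758.
Bayes: P(H|data) = 0.148·0.14242 / (0.148·0.14242 + 0.852·0.15758) = 0.021078/0.15534 = 0.1357.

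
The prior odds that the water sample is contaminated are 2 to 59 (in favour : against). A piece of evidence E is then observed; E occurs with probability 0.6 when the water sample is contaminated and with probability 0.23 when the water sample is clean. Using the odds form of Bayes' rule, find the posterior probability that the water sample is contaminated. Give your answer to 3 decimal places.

Prior odds = 2/59 = 0.033898. In log-odds, ln(0.033898) = -3.3844.
Add log likelihood ratio: ln(2.6087) = 0.95885.
Posterior log-odds = -2.4255, so posterior odds = exp(-2.4255) = 0.088430. Converting, P(H|E) = 0.088430/1.0884 = 0.081.

Posterior probability ≈ 0.081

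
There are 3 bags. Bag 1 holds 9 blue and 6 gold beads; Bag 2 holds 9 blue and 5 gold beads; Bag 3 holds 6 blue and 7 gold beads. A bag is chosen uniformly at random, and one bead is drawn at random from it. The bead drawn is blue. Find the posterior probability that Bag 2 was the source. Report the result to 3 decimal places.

Posterior probability ≈ 0.377

Tabulate prior·likelihood by source: [1] prior 0.333333, lik 0.6, product 0.2000; [2] prior 0.333333, lik 0.6429, product 0.2143; [3] prior 0.333333, lik 0.4615, product 0.1538.
Normalizing constant = 0.56813; the posterior for Bag 2 is its product over the sum, 0.2143/0.56813 = 0.377.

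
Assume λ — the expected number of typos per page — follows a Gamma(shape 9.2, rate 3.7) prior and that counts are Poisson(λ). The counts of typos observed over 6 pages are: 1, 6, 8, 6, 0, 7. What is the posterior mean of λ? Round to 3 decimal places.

Posterior mean ≈ 3.835

Total count ∑xᵢ = 28 over n = 6 pages.
Gamma is conjugate to the Poisson likelihood: posterior is Gamma(shape = 9.2+28 = 37.2, rate = 3.7+6 = 9.7).
E[λ | data] = 37.2/9.7 = 3.835.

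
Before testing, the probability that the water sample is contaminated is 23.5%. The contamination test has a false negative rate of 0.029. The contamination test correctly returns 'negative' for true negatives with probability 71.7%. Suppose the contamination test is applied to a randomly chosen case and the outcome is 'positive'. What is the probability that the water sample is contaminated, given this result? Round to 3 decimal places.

P(H | E) ≈ 0.513

Write H for 'the water sample is contaminated'. Prior odds H:¬H = 0.235/0.765 = 0.30719. For the 'positive' outcome, the likelihood ratio is 0.971/0.283 = 3.4311.
Posterior odds = 0.30719 × 3.4311 = 1.0540, so P(H|E) = 1.0540/(1+1.0540) = 0.513.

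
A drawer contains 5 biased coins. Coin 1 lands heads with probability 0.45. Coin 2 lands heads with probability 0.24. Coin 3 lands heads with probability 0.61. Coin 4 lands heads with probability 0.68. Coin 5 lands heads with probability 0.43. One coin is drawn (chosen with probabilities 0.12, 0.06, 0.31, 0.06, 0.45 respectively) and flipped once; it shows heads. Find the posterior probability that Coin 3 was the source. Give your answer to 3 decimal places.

Posterior probability ≈ 0.385

P(heads|C1) = 0.45; P(heads|C2) = 0.24; P(heads|C3) = 0.61; P(heads|C4) = 0.68; P(heads|C5) = 0.43.
Prior × likelihood for each source: 0.12·0.45=0.05400, 0.06·0.24=0.01440, 0.31·0.61=0.1891, 0.06·0.68=0.04080, 0.45·0.43=0.1935. Summing gives P(heads) = 0.49180.
P(Coin 3 | heads) = 0.1891 / 0.49180 = 0.385.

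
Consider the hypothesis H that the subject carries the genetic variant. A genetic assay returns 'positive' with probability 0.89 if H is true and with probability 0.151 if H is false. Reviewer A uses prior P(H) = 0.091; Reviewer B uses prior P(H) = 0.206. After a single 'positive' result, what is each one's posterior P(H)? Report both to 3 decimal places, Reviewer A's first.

Reviewer A: 0.371; Reviewer B: 0.605

P('+'|H) = 0.89, P('+'|¬H) = 0.151.
Reviewer A: numerator 0.89·0.091 = 0.080990; evidence = 0.080990+0.151·0.909 = 0.21825; posterior = 0.371.
Reviewer B: numerator 0.89·0.206 = 0.18334; evidence = 0.18334+0.151·0.794 = 0.30323; posterior = 0.605.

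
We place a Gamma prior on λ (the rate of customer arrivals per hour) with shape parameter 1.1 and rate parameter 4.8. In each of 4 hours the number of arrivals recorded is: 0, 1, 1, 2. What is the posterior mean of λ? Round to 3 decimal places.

Posterior mean ≈ 0.580

Total count ∑xᵢ = 4 over n = 4 hours.
Gamma is conjugate to the Poisson likelihood: posterior is Gamma(shape = 1.1+4 = 5.1, rate = 4.8+4 = 8.8).
E[λ | data] = 5.1/8.8 = 0.580.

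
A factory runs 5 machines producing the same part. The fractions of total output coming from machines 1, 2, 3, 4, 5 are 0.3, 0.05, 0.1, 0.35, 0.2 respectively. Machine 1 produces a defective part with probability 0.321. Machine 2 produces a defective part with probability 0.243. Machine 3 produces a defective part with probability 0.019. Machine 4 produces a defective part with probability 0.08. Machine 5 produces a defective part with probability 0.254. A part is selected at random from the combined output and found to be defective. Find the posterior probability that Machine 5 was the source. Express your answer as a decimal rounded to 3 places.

Tabulate prior·likelihood by source: [1] prior 0.3, lik 0.321, product 0.09630; [2] prior 0.05, lik 0.243, product 0.01215; [3] prior 0.1, lik 0.019, product 0.001900; [4] prior 0.35, lik 0.08, product 0.02800; [5] prior 0.2, lik 0.254, product 0.05080.
Normalizing constant = 0.18915; the posterior for Machine 5 is its product over the sum, 0.05080/0.18915 = 0.269.

Posterior probability ≈ 0.269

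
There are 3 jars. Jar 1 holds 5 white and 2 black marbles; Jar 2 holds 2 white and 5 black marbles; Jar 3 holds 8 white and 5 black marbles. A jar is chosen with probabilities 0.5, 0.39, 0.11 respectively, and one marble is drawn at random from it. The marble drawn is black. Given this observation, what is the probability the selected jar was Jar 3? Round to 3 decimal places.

Posterior probability ≈ 0.091

Tabulate prior·likelihood by source: [1] prior 0.5, lik 0.2857, product 0.1429; [2] prior 0.39, lik 0.7143, product 0.2786; [3] prior 0.11, lik 0.3846, product 0.04231.
Normalizing constant = 0.46374; the posterior for Jar 3 is its product over the sum, 0.04231/0.46374 = 0.091.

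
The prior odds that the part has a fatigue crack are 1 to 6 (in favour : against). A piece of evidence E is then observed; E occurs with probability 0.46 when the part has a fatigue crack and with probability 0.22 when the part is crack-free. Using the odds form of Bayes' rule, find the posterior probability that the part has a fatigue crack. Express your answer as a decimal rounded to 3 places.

Prior odds = 1/6 = 0.16667.
Likelihood ratio for E = 0.46/0.22 = 2.0909.
Posterior odds = prior odds × LR = 0.34848.
Posterior probability = odds/(1+odds) = 0.34848/1.3485 = 0.258.

Posterior probability ≈ 0.258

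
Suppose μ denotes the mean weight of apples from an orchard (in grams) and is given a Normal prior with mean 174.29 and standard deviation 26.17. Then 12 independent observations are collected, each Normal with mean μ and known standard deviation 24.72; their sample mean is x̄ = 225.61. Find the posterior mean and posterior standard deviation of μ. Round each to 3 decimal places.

Posterior mean ≈ 222.058; posterior SD ≈ 6.885

Prior precision 1/τ₀² = 1/26.17² = 0.00146013; data precision n/σ² = 12/24.72² = 0.0196374.
Posterior precision = 0.00146013 + 0.0196374 = 0.0210975, giving posterior SD = 1/√0.0210975 = 6.885.
Posterior mean = (0.00146013·174.29 + 0.0196374·225.61) / 0.0210975 = 222.058.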